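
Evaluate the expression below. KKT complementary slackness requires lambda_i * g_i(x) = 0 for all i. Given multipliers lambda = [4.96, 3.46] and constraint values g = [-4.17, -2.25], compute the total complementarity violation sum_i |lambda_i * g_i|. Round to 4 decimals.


KKT complementary slackness check:
lambda_1 * g_1 = 4.96 * -4.17 = -20.6832
lambda_2 * g_2 = 3.46 * -2.25 = -7.785
Total violation = 20.6832 + 7.785 = 28.4682


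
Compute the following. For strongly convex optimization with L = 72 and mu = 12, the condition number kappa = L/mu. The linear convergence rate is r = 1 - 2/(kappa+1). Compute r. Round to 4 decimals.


Step 1: Compute the condition number.
kappa = L/mu = 72/12 = 6.0
Step 2: Compute the convergence rate.
r = 1 - 2/(kappa + 1) = 1 - 2*mu/(L + mu) = (L - mu)/(L + mu) = 60/84 = 0.7143


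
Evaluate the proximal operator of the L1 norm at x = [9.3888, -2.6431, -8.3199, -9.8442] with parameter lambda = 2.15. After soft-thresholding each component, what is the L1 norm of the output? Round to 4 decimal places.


Soft-thresholding with lambda = 2.15:
prox(9.3888) = sign(9.3888)*max(|9.3888| - 2.15, 0) = 7.2388
prox(-2.6431) = sign(-2.6431)*max(|-2.6431| - 2.15, 0) = -0.4931
prox(-8.3199) = sign(-8.3199)*max(|-8.3199| - 2.15, 0) = -6.1699
prox(-9.8442) = sign(-9.8442)*max(|-9.8442| - 2.15, 0) = -7.6942
prox(x) = [7.2388, -0.4931, -6.1699, -7.6942]
||prox(x)||_1 = 7.2388 + 0.4931 + 6.1699 + 7.6942 = 21.596


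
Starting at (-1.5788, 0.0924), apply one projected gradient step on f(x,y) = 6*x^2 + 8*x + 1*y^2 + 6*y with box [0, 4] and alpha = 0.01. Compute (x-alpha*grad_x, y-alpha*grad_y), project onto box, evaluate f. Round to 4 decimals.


Step 1: Compute gradient at (-1.5788, 0.0924).
grad_x = 2*6*-1.5788 + 8 = -10.9456
grad_y = 2*1*0.0924 + 6 = 6.1848
Step 2: Gradient step.
x_raw = -1.5788 - 0.01*-10.9456 = -1.4693
y_raw = 0.0924 - 0.01*6.1848 = 0.0306
Step 3: Project onto [0, 4].
x_proj = clip(-1.4693) = 0.0
y_proj = clip(0.0306) = 0.0306
Step 4: Evaluate f.
f(0.0, 0.0306) = 0.1842


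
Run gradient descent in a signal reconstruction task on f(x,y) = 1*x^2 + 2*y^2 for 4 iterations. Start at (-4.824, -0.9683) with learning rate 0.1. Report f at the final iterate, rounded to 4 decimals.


Gradient descent on f(x,y) = 1*x^2 + 2*y^2.
Starting point: (-4.824, -0.9683), alpha = 0.1
Step 1: grad_x = 2*1*-4.824 = -9.648, grad_y = 2*2*-0.9683 = -3.8732
  x_1 = -4.824 - 0.1*-9.648 = -3.8592
  y_1 = -0.9683 - 0.1*-3.8732 = -0.581
Step 2: grad_x = 2*1*-3.8592 = -7.7184, grad_y = 2*2*-0.581 = -2.3239
  x_2 = -3.8592 - 0.1*-7.7184 = -3.0874
  y_2 = -0.581 - 0.1*-2.3239 = -0.3486
Step 3: grad_x = 2*1*-3.0874 = -6.1747, grad_y = 2*2*-0.3486 = -1.3944
  x_3 = -3.0874 - 0.1*-6.1747 = -2.4699
  y_3 = -0.3486 - 0.1*-1.3944 = -0.2092
Step 4: grad_x = 2*1*-2.4699 = -4.9398, grad_y = 2*2*-0.2092 = -0.8366
  x_4 = -2.4699 - 0.1*-4.9398 = -1.9759
  y_4 = -0.2092 - 0.1*-0.8366 = -0.1255
f(-1.9759, -0.1255) = 1*(-1.9759)^2 + 2*(-0.1255)^2 = 3.9357


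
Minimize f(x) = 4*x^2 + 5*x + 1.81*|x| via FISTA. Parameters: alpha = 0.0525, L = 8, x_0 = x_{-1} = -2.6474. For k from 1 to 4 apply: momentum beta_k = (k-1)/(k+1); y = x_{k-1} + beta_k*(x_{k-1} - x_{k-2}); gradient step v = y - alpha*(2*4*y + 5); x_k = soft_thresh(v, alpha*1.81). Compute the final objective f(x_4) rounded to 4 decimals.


FISTA on f(x) = 4*x^2 + 5*x + 1.81*|x|
L = 8, alpha = 0.0525
Iteration 1: beta = 0.0, y = -2.6474 + 0.0*(-2.6474 + 2.6474) = -2.6474
  grad(y) = -16.1792, v = y - alpha*grad = -1.798
  prox(v) = soft_thresh(-1.798, 0.095) = -1.703
Iteration 2: beta = 0.3333, y = -1.703 + 0.3333*(-1.703 + 2.6474) = -1.3882
  grad(y) = -6.1052, v = y - alpha*grad = -1.0676
  prox(v) = soft_thresh(-1.0676, 0.095) = -0.9726
Iteration 3: beta = 0.5, y = -0.9726 + 0.5*(-0.9726 + 1.703) = -0.6074
  grad(y) = 0.1406, v = y - alpha*grad = -0.6148
  prox(v) = soft_thresh(-0.6148, 0.095) = -0.5198
Iteration 4: beta = 0.6, y = -0.5198 + 0.6*(-0.5198 + 0.9726) = -0.2481
  grad(y) = 3.0153, v = y - alpha*grad = -0.4064
  prox(v) = soft_thresh(-0.4064, 0.095) = -0.3114
f(x_4) = 4*(-0.3114)^2 + 5*(-0.3114) + 1.81*|-0.3114| = -0.6055


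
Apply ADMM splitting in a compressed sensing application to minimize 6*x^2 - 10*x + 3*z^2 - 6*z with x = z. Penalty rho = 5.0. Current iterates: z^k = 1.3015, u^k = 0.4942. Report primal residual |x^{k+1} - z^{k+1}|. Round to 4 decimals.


ADMM iteration with rho = 5.0, z^k = 1.3015, u^k = 0.4942
Step 1: x-update.
Minimize 6*x^2 - 10*x + (5.0/2)*(x - 1.3015 + 0.4942)^2
FOC: (2*6 + 5.0)*x = 10 + 5.0*(1.3015 - 0.4942)
x^{k+1} = 0.8257
Step 2: z-update.
Minimize 3*z^2 - 6*z + (5.0/2)*(0.8257 - z + 0.4942)^2
FOC: (2*3 + 5.0)*z = 6 + 5.0*(0.8257 + 0.4942)
z^{k+1} = 1.1454
Step 3: u-update.
u^{k+1} = 0.4942 + 0.8257 - 1.1454 = 0.1745
Step 4: Primal residual = |0.8257 - 1.1454| = 0.3197


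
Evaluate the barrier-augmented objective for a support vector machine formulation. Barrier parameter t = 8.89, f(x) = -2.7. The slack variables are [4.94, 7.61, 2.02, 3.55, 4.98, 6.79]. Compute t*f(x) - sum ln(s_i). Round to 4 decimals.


Step 1: Compute log-barrier.
ln values: [1.5974, 2.0295, 0.7031, 1.2669, 1.6054, 1.9155]
phi = -(1.5974 + 2.0295 + 0.7031 + 1.2669 + 1.6054 + 1.9155) = -9.1178
Step 2: Compute augmented objective.
t*f(x) = 8.89*-2.7 = -24.003
Total = -24.003 - 9.1178 = -33.1208


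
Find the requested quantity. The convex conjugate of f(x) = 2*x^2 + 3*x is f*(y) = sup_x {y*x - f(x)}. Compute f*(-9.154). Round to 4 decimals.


f*(y) = sup_x {y*x - a*x^2 - b*x} = sup_x {(y-b)*x - a*x^2}
FOC: (y - b) - 2a*x = 0 => x* = (y - b)/(2a)
x* = (-9.154 - 3)/(2*2) = -3.0385
f*(-9.154) = (y-b)^2/(4a) = (-9.154 - 3)^2/(4*2)
= 147.7197/8 = 18.465


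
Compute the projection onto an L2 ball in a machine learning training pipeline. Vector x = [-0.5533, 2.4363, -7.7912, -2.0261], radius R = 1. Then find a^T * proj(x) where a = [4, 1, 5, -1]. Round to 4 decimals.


Step 1: Compute ||x|| (intermediates to 6 decimals).
||x|| = sqrt((-0.5533)^2 + 2.4363^2 + (-7.7912)^2 + (-2.0261)^2) = 8.429091
Step 2: Project.
Since ||x|| > R, scale = R/||x|| = 1/8.429091 = 0.118637, proj(x) = scale * x
proj(x) = [-0.065642, 0.289035, -0.924325, -0.24037]
Step 3: Dot product.
a^T * proj(x) = 4*(-0.065642) + 1*0.289035 + 5*(-0.924325) - 1*(-0.24037) = -4.3548


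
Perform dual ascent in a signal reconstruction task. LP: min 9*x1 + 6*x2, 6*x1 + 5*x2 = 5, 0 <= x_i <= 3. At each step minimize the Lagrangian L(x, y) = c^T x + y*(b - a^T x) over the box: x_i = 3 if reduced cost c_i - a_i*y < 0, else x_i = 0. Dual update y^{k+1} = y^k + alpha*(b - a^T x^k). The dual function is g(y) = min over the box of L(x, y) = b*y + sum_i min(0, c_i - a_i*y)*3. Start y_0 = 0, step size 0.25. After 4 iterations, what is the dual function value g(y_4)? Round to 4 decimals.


Dual ascent for LP: min 9*x1 + 6*x2, 6*x1 + 5*x2 = 5, 0 <= x_i <= 3
Step 1: y^k = 0.0, reduced costs: (9.0, 6.0)
  x^k = (0.0, 0.0), subgradient = b - a^T x = 5.0
  y^{k+1} = 0.0 + 0.25*5.0 = 1.25
Step 2: y^k = 1.25, reduced costs: (1.5, -0.25)
  x^k = (0.0, 3.0), subgradient = b - a^T x = -10.0
  y^{k+1} = 1.25 + 0.25*-10.0 = -1.25
Step 3: y^k = -1.25, reduced costs: (16.5, 12.25)
  x^k = (0.0, 0.0), subgradient = b - a^T x = 5.0
  y^{k+1} = -1.25 + 0.25*5.0 = 0.0
Step 4: y^k = 0.0, reduced costs: (9.0, 6.0)
  x^k = (0.0, 0.0), subgradient = b - a^T x = 5.0
  y^{k+1} = 0.0 + 0.25*5.0 = 1.25
Dual objective at y_4 = 1.25: reduced costs (1.5, -0.25), box minimizer x = (0.0, 3.0)
g(y_4) = b*y + (c1 - a1*y)*x1 + (c2 - a2*y)*x2 = 5*1.25 + 1.5*0.0 + (-0.25)*3.0 = 6.25 + 0.0 - 0.75 = 5.5


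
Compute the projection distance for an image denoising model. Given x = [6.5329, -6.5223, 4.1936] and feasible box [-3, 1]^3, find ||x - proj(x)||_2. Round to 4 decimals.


Project each component onto [-3, 1].
clip(6.5329) = 1.0, clip(-6.5223) = -3.0, clip(4.1936) = 1.0
Projection = [1.0, -3.0, 1.0]
Squared diffs: [30.613, 12.4066, 10.1991]
Distance = sqrt(53.2187) = 7.2951


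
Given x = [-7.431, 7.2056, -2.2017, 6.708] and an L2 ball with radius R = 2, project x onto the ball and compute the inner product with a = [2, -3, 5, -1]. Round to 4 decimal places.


Step 1: Compute ||x|| (intermediates to 6 decimals).
||x|| = sqrt((-7.431)^2 + 7.2056^2 + (-2.2017)^2 + 6.708^2) = 12.529373
Step 2: Project.
Since ||x|| > R, scale = R/||x|| = 2/12.529373 = 0.159625, proj(x) = scale * x
proj(x) = [-1.186173, 1.150194, -0.351446, 1.070765]
Step 3: Dot product.
a^T * proj(x) = 2*(-1.186173) - 3*1.150194 + 5*(-0.351446) - 1*1.070765 = -8.6509


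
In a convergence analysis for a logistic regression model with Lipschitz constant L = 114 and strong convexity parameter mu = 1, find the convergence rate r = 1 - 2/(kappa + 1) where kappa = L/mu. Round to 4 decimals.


Step 1: Compute the condition number.
kappa = L/mu = 114/1 = 114.0
Step 2: Compute the convergence rate.
r = 1 - 2/(kappa + 1) = 1 - 2*mu/(L + mu) = (L - mu)/(L + mu) = 113/115 = 0.9826


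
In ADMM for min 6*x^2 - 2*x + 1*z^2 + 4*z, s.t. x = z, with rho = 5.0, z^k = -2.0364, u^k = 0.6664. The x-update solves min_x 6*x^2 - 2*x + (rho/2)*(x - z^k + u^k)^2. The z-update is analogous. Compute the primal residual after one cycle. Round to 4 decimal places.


ADMM iteration with rho = 5.0, z^k = -2.0364, u^k = 0.6664
Step 1: x-update.
Minimize 6*x^2 - 2*x + (5.0/2)*(x + 2.0364 + 0.6664)^2
FOC: (2*6 + 5.0)*x = 2 + 5.0*(-2.0364 - 0.6664)
x^{k+1} = -0.6773
Step 2: z-update.
Minimize 1*z^2 + 4*z + (5.0/2)*(-0.6773 - z + 0.6664)^2
FOC: (2*1 + 5.0)*z = -4 + 5.0*(-0.6773 + 0.6664)
z^{k+1} = -0.5792
Step 3: u-update.
u^{k+1} = 0.6664 - 0.6773 + 0.5792 = 0.5683
Step 4: Primal residual = |-0.6773 + 0.5792| = 0.0981


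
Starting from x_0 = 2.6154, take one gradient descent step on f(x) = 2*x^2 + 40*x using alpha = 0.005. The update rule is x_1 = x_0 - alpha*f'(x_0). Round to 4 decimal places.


We compute the gradient at x_0 and apply the update.
f'(x) = 4*x + 40
f'(2.6154) = 4*2.6154 + 40 = 50.4616
x_1 = 2.6154 - 0.005*50.4616 = 2.3631


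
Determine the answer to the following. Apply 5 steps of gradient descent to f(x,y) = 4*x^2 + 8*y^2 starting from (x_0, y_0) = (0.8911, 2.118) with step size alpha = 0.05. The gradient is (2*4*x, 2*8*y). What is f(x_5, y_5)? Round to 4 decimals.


Gradient descent on f(x,y) = 4*x^2 + 8*y^2.
Starting point: (0.8911, 2.118), alpha = 0.05
Step 1: grad_x = 2*4*0.8911 = 7.1288, grad_y = 2*8*2.118 = 33.888
  x_1 = 0.8911 - 0.05*7.1288 = 0.5347
  y_1 = 2.118 - 0.05*33.888 = 0.4236
Step 2: grad_x = 2*4*0.5347 = 4.2773, grad_y = 2*8*0.4236 = 6.7776
  x_2 = 0.5347 - 0.05*4.2773 = 0.3208
  y_2 = 0.4236 - 0.05*6.7776 = 0.0847
Step 3: grad_x = 2*4*0.3208 = 2.5664, grad_y = 2*8*0.0847 = 1.3555
  x_3 = 0.3208 - 0.05*2.5664 = 0.1925
  y_3 = 0.0847 - 0.05*1.3555 = 0.0169
Step 4: grad_x = 2*4*0.1925 = 1.5398, grad_y = 2*8*0.0169 = 0.2711
  x_4 = 0.1925 - 0.05*1.5398 = 0.1155
  y_4 = 0.0169 - 0.05*0.2711 = 0.0034
Step 5: grad_x = 2*4*0.1155 = 0.9239, grad_y = 2*8*0.0034 = 0.0542
  x_5 = 0.1155 - 0.05*0.9239 = 0.0693
  y_5 = 0.0034 - 0.05*0.0542 = 0.0007
f(0.0693, 0.0007) = 4*0.0693^2 + 8*0.0007^2 = 0.0192


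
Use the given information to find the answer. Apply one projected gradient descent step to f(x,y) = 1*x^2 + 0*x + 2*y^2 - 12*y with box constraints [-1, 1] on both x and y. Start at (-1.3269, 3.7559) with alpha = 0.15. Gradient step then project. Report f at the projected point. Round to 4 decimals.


Step 1: Compute gradient at (-1.3269, 3.7559).
grad_x = 2*1*-1.3269 + 0 = -2.6538
grad_y = 2*2*3.7559 - 12 = 3.0236
Step 2: Gradient step.
x_raw = -1.3269 - 0.15*-2.6538 = -0.9288
y_raw = 3.7559 - 0.15*3.0236 = 3.3024
Step 3: Project onto [-1, 1].
x_proj = clip(-0.9288) = -0.9288
y_proj = clip(3.3024) = 1.0
Step 4: Evaluate f.
f(-0.9288, 1.0) = -9.1373


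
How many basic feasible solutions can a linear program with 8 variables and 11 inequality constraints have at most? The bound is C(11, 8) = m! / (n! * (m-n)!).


Each vertex corresponds to some choice of n active constraints out of m, so the number of vertices is at most C(m, n) = m! / (n!(m-n)!).
m = 11, n = 8
Numerator: 11 * 10 * 9 * 8 * 7 * 6 * 5 * 4
Denominator: 8! = 40320
C(11, 8) = 165


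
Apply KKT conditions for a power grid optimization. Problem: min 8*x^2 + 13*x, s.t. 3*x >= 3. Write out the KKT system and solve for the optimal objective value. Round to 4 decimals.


Step 1: Try lambda = 0 (constraint inactive).
x_unc = -13/(2*8) = -0.8125
Check: 3*-0.8125 = -2.4375 < 3 -- violated!
Step 2: Constraint must be active: 3*x = 3
x* = 3/3 = 1.0
lambda = (2*8*1.0 + 13)/3 = 9.6667
Step 3: Compute optimal value.
f(x*) = 8*1.0^2 + 13*1.0 = 21.0


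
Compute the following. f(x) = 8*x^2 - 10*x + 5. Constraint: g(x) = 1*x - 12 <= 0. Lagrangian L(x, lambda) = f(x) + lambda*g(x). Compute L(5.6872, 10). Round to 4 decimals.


Step 1: Evaluate f(x).
f(5.6872) = 8*5.6872^2 - 10*5.6872 + 5 = 206.882
Step 2: Evaluate g(x).
g(5.6872) = 1*5.6872 - 12 = -6.3128
Step 3: Compute Lagrangian.
L = 206.882 + 10*-6.3128 = 143.754


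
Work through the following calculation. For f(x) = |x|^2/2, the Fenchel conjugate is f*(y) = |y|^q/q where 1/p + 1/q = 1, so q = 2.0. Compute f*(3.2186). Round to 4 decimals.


The conjugate exponent q satisfies 1/p + 1/q = 1.
p = 2, so q = 2/(2 - 1) = 2.0
|y|^q = 3.2186^2.0 = 10.3594
f*(3.2186) = 10.3594 / 2.0 = 5.1797


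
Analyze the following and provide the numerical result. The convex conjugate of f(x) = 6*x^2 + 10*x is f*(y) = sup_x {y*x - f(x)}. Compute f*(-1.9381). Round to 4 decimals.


f*(y) = sup_x {y*x - a*x^2 - b*x} = sup_x {(y-b)*x - a*x^2}
FOC: (y - b) - 2a*x = 0 => x* = (y - b)/(2a)
x* = (-1.9381 - 10)/(2*6) = -0.9948
f*(-1.9381) = (y-b)^2/(4a) = (-1.9381 - 10)^2/(4*6)
= 142.5182/24 = 5.9383


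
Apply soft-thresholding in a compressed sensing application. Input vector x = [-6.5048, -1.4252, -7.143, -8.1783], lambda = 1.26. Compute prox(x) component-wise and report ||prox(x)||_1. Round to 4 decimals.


Soft-thresholding with lambda = 1.26:
prox(-6.5048) = sign(-6.5048)*max(|-6.5048| - 1.26, 0) = -5.2448
prox(-1.4252) = sign(-1.4252)*max(|-1.4252| - 1.26, 0) = -0.1652
prox(-7.143) = sign(-7.143)*max(|-7.143| - 1.26, 0) = -5.883
prox(-8.1783) = sign(-8.1783)*max(|-8.1783| - 1.26, 0) = -6.9183
prox(x) = [-5.2448, -0.1652, -5.883, -6.9183]
||prox(x)||_1 = 5.2448 + 0.1652 + 5.883 + 6.9183 = 18.2113


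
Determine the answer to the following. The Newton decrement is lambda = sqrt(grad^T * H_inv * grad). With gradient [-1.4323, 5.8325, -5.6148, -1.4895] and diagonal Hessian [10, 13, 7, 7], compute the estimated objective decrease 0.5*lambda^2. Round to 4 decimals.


Step 1: H is diagonal, so H^(-1) * g = [-0.1432, 0.4487, -0.8021, -0.2128].
Step 2: g^T H^(-1) g = sum_i g_i^2 / H_ii
  = (-1.4323)^2/10 + (5.8325)^2/13 + (-5.6148)^2/7 + (-1.4895)^2/7
  = 0.2051 + 2.6168 + 4.5037 + 0.3169 = 7.6426
Step 3: Objective decrease = 0.5 * g^T H^(-1) g = 3.8213


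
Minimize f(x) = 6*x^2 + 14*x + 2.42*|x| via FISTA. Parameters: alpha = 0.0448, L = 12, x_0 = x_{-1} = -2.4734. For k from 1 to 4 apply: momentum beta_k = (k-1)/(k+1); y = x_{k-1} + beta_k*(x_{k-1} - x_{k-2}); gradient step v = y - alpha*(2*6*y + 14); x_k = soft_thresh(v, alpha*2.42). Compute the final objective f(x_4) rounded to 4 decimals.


FISTA on f(x) = 6*x^2 + 14*x + 2.42*|x|
L = 12, alpha = 0.0448
Iteration 1: beta = 0.0, y = -2.4734 + 0.0*(-2.4734 + 2.4734) = -2.4734
  grad(y) = -15.6808, v = y - alpha*grad = -1.7709
  prox(v) = soft_thresh(-1.7709, 0.1084) = -1.6625
Iteration 2: beta = 0.3333, y = -1.6625 + 0.3333*(-1.6625 + 2.4734) = -1.3922
  grad(y) = -2.7061, v = y - alpha*grad = -1.2709
  prox(v) = soft_thresh(-1.2709, 0.1084) = -1.1625
Iteration 3: beta = 0.5, y = -1.1625 + 0.5*(-1.1625 + 1.6625) = -0.9125
  grad(y) = 3.0494, v = y - alpha*grad = -1.0492
  prox(v) = soft_thresh(-1.0492, 0.1084) = -0.9407
Iteration 4: beta = 0.6, y = -0.9407 + 0.6*(-0.9407 + 1.1625) = -0.8077
  grad(y) = 4.3079, v = y - alpha*grad = -1.0007
  prox(v) = soft_thresh(-1.0007, 0.1084) = -0.8923
f(x_4) = 6*(-0.8923)^2 + 14*(-0.8923) + 2.42*|-0.8923| = -5.5556


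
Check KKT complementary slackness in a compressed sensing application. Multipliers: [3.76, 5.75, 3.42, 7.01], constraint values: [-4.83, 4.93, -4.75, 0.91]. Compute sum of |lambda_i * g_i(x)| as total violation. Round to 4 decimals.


KKT complementary slackness check:
lambda_1 * g_1 = 3.76 * -4.83 = -18.1608
lambda_2 * g_2 = 5.75 * 4.93 = 28.3475
lambda_3 * g_3 = 3.42 * -4.75 = -16.245
lambda_4 * g_4 = 7.01 * 0.91 = 6.3791
Total violation = 18.1608 + 28.3475 + 16.245 + 6.3791 = 69.1324


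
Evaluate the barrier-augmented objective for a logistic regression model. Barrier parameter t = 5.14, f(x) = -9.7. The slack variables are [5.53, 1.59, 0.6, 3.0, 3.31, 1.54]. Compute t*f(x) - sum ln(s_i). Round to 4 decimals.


Step 1: Compute log-barrier.
ln values: [1.7102, 0.4637, -0.5108, 1.0986, 1.1969, 0.4318]
phi = -(1.7102 + 0.4637 - 0.5108 + 1.0986 + 1.1969 + 0.4318) = -4.3904
Step 2: Compute augmented objective.
t*f(x) = 5.14*-9.7 = -49.858
Total = -49.858 - 4.3904 = -54.2484


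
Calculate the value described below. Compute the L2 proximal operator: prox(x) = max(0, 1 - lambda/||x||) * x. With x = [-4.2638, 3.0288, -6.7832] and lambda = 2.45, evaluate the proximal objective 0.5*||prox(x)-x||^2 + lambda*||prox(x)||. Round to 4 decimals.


Step 1: Compute ||x||.
||x|| = 8.5654
Step 2: Compute scaling factor.
scale = max(0, 1 - 2.45/8.5654) = 0.714
Step 3: prox(x) = [-3.0442, 2.1625, -4.843]
||prox(x)|| = 6.1154
Step 4: Proximal objective.
0.5*||prox-x||^2 = 3.0013
lambda*||prox|| = 14.9827
Total = 17.9839


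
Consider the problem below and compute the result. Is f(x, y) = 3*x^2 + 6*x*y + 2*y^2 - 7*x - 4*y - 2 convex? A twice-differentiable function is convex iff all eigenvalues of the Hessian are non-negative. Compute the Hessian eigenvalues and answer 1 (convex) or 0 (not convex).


The Hessian of f(x,y) = 3*x^2 + 6*x*y + 2*y^2 - 7*x - 4*y - 2 is:
H = [[6, 6], [6, 4]]
Trace = 6 + 4 = 10
Determinant = 6*4 - (6)^2 = -12
Discriminant = (10)^2 - 4*-12 = 148.0
Eigenvalues: lambda_1 = -1.0828, lambda_2 = 11.0828
The function is not convex.

0


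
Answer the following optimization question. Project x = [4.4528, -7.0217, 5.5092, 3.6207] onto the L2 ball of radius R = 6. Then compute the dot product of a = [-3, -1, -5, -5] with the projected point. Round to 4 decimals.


Step 1: Compute ||x|| (intermediates to 6 decimals).
||x|| = sqrt(4.4528^2 + (-7.0217)^2 + 5.5092^2 + 3.6207^2) = 10.610959
Step 2: Project.
Since ||x|| > R, scale = R/||x|| = 6/10.610959 = 0.565453, proj(x) = scale * x
proj(x) = [2.517849, -3.970441, 3.115194, 2.047336]
Step 3: Dot product.
a^T * proj(x) = -3*2.517849 - 1*(-3.970441) - 5*3.115194 - 5*2.047336 = -29.3958


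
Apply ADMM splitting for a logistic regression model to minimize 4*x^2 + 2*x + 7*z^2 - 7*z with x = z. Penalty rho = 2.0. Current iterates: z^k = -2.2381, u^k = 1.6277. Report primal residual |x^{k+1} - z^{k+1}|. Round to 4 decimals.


ADMM iteration with rho = 2.0, z^k = -2.2381, u^k = 1.6277
Step 1: x-update.
Minimize 4*x^2 + 2*x + (2.0/2)*(x + 2.2381 + 1.6277)^2
FOC: (2*4 + 2.0)*x = -2 + 2.0*(-2.2381 - 1.6277)
x^{k+1} = -0.9732
Step 2: z-update.
Minimize 7*z^2 - 7*z + (2.0/2)*(-0.9732 - z + 1.6277)^2
FOC: (2*7 + 2.0)*z = 7 + 2.0*(-0.9732 + 1.6277)
z^{k+1} = 0.5193
Step 3: u-update.
u^{k+1} = 1.6277 - 0.9732 - 0.5193 = 0.1352
Step 4: Primal residual = |-0.9732 - 0.5193| = 1.4925


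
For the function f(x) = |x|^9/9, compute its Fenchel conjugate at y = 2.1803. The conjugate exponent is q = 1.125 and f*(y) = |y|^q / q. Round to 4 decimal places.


The conjugate exponent q satisfies 1/p + 1/q = 1.
p = 9, so q = 9/(9 - 1) = 1.125
|y|^q = 2.1803^1.125 = 2.4034
f*(2.1803) = 2.4034 / 1.125 = 2.1364


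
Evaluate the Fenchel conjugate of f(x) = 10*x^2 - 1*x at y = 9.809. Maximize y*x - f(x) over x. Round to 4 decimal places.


f*(y) = sup_x {y*x - a*x^2 - b*x} = sup_x {(y-b)*x - a*x^2}
FOC: (y - b) - 2a*x = 0 => x* = (y - b)/(2a)
x* = (9.809 + 1)/(2*10) = 0.5405
f*(9.809) = (y-b)^2/(4a) = (9.809 + 1)^2/(4*10)
= 116.8345/40 = 2.9209


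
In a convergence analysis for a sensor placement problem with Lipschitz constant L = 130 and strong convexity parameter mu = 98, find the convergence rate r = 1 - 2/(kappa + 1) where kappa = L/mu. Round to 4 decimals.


Step 1: Compute the condition number.
kappa = L/mu = 130/98 = 1.3265
Step 2: Compute the convergence rate.
r = 1 - 2/(kappa + 1) = 1 - 2*mu/(L + mu) = (L - mu)/(L + mu) = 32/228 = 0.1404


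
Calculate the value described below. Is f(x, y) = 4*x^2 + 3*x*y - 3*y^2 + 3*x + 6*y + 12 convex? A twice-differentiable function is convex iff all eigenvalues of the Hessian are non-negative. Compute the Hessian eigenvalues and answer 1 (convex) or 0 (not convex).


The Hessian of f(x,y) = 4*x^2 + 3*x*y - 3*y^2 + 3*x + 6*y + 12 is:
H = [[8, 3], [3, -6]]
Trace = 8 - 6 = 2
Determinant = 8*-6 - (3)^2 = -57
Discriminant = (2)^2 - 4*-57 = 232.0
Eigenvalues: lambda_1 = -6.6158, lambda_2 = 8.6158
The function is not convex.

0


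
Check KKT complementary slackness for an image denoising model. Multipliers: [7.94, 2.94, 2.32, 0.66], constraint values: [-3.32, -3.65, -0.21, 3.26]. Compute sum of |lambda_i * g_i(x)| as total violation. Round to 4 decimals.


KKT complementary slackness check:
lambda_1 * g_1 = 7.94 * -3.32 = -26.3608
lambda_2 * g_2 = 2.94 * -3.65 = -10.731
lambda_3 * g_3 = 2.32 * -0.21 = -0.4872
lambda_4 * g_4 = 0.66 * 3.26 = 2.1516
Total violation = 26.3608 + 10.731 + 0.4872 + 2.1516 = 39.7306


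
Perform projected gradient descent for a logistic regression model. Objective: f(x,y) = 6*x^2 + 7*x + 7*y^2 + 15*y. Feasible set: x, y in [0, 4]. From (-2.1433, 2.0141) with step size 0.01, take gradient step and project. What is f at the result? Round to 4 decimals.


Step 1: Compute gradient at (-2.1433, 2.0141).
grad_x = 2*6*-2.1433 + 7 = -18.7196
grad_y = 2*7*2.0141 + 15 = 43.1974
Step 2: Gradient step.
x_raw = -2.1433 - 0.01*-18.7196 = -1.9561
y_raw = 2.0141 - 0.01*43.1974 = 1.5821
Step 3: Project onto [0, 4].
x_proj = clip(-1.9561) = 0.0
y_proj = clip(1.5821) = 1.5821
Step 4: Evaluate f.
f(0.0, 1.5821) = 41.2537


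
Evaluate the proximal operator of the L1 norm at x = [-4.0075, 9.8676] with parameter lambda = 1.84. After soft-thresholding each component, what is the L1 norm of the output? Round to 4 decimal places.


Soft-thresholding with lambda = 1.84:
prox(-4.0075) = sign(-4.0075)*max(|-4.0075| - 1.84, 0) = -2.1675
prox(9.8676) = sign(9.8676)*max(|9.8676| - 1.84, 0) = 8.0276
prox(x) = [-2.1675, 8.0276]
||prox(x)||_1 = 2.1675 + 8.0276 = 10.1951


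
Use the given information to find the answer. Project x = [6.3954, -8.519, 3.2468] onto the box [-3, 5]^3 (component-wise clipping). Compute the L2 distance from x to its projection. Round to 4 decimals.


Project each component onto [-3, 5].
clip(6.3954) = 5.0, clip(-8.519) = -3.0, clip(3.2468) = 3.2468
Projection = [5.0, -3.0, 3.2468]
Squared diffs: [1.9471, 30.4594, 0.0]
Distance = sqrt(32.4065) = 5.6927


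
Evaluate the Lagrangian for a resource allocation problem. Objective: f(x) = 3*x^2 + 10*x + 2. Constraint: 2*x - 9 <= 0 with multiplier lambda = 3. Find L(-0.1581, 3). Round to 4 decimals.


Step 1: Evaluate f(x).
f(-0.1581) = 3*(-0.1581)^2 + 10*(-0.1581) + 2 = 0.494
Step 2: Evaluate g(x).
g(-0.1581) = 2*-0.1581 - 9 = -9.3162
Step 3: Compute Lagrangian.
L = 0.494 + 3*-9.3162 = -27.4546


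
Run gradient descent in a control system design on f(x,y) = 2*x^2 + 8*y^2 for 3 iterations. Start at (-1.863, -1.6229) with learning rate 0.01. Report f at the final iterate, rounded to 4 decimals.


Gradient descent on f(x,y) = 2*x^2 + 8*y^2.
Starting point: (-1.863, -1.6229), alpha = 0.01
Step 1: grad_x = 2*2*-1.863 = -7.452, grad_y = 2*8*-1.6229 = -25.9664
  x_1 = -1.863 - 0.01*-7.452 = -1.7885
  y_1 = -1.6229 - 0.01*-25.9664 = -1.3632
Step 2: grad_x = 2*2*-1.7885 = -7.1539, grad_y = 2*8*-1.3632 = -21.8118
  x_2 = -1.7885 - 0.01*-7.1539 = -1.7169
  y_2 = -1.3632 - 0.01*-21.8118 = -1.1451
Step 3: grad_x = 2*2*-1.7169 = -6.8678, grad_y = 2*8*-1.1451 = -18.3219
  x_3 = -1.7169 - 0.01*-6.8678 = -1.6483
  y_3 = -1.1451 - 0.01*-18.3219 = -0.9619
f(-1.6483, -0.9619) = 2*(-1.6483)^2 + 8*(-0.9619)^2 = 12.8355


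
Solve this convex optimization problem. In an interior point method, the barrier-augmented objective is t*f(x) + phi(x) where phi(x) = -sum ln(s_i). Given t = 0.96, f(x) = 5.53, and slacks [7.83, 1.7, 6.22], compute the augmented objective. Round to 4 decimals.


Step 1: Compute log-barrier.
ln values: [2.058, 0.5306, 1.8278]
phi = -(2.058 + 0.5306 + 1.8278) = -4.4164
Step 2: Compute augmented objective.
t*f(x) = 0.96*5.53 = 5.3088
Total = 5.3088 - 4.4164 = 0.8924


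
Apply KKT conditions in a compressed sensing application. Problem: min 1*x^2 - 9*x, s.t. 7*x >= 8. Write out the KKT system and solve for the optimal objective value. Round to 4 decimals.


Step 1: Try lambda = 0 (constraint inactive).
Stationarity: 2*1*x - 9 = 0
x* = 9/(2*1) = 4.5
Check constraint: 7*4.5 = 31.5 >= 8 -- satisfied.
Step 2: Compute optimal value.
f(x*) = 1*4.5^2 - 9*4.5 = -20.25


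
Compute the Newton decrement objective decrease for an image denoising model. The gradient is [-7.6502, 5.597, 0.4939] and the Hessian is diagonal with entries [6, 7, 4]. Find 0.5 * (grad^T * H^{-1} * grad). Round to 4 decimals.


Step 1: H is diagonal, so H^(-1) * g = [-1.275, 0.7996, 0.1235].
Step 2: g^T H^(-1) g = sum_i g_i^2 / H_ii
  = (-7.6502)^2/6 + (5.597)^2/7 + (0.4939)^2/4
  = 9.7543 + 4.4752 + 0.061 = 14.2904
Step 3: Objective decrease = 0.5 * g^T H^(-1) g = 7.1452


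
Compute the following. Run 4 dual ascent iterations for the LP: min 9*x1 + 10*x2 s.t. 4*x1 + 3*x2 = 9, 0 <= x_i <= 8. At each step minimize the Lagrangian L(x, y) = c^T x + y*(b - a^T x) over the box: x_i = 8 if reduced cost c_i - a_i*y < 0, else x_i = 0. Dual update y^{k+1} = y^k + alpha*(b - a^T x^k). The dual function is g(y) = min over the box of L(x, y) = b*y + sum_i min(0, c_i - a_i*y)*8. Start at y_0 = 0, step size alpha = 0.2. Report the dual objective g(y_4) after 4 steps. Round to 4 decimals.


Dual ascent for LP: min 9*x1 + 10*x2, 4*x1 + 3*x2 = 9, 0 <= x_i <= 8
Step 1: y^k = 0.0, reduced costs: (9.0, 10.0)
  x^k = (0.0, 0.0), subgradient = b - a^T x = 9.0
  y^{k+1} = 0.0 + 0.2*9.0 = 1.8
Step 2: y^k = 1.8, reduced costs: (1.8, 4.6)
  x^k = (0.0, 0.0), subgradient = b - a^T x = 9.0
  y^{k+1} = 1.8 + 0.2*9.0 = 3.6
Step 3: y^k = 3.6, reduced costs: (-5.4, -0.8)
  x^k = (8.0, 8.0), subgradient = b - a^T x = -47.0
  y^{k+1} = 3.6 + 0.2*-47.0 = -5.8
Step 4: y^k = -5.8, reduced costs: (32.2, 27.4)
  x^k = (0.0, 0.0), subgradient = b - a^T x = 9.0
  y^{k+1} = -5.8 + 0.2*9.0 = -4.0
Dual objective at y_4 = -4.0: reduced costs (25.0, 22.0), box minimizer x = (0.0, 0.0)
g(y_4) = b*y + (c1 - a1*y)*x1 + (c2 - a2*y)*x2 = 9*(-4.0) + 25.0*0.0 + 22.0*0.0 = -36.0 + 0.0 + 0.0 = -36.0


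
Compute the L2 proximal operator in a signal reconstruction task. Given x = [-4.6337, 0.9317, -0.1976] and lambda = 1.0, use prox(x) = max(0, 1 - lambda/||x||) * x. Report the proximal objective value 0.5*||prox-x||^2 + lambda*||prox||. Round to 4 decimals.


Step 1: Compute ||x||.
||x|| = 4.7306
Step 2: Compute scaling factor.
scale = max(0, 1 - 1.0/4.7306) = 0.7886
Step 3: prox(x) = [-3.6542, 0.7347, -0.1558]
||prox(x)|| = 3.7306
Step 4: Proximal objective.
0.5*||prox-x||^2 = 0.5
lambda*||prox|| = 3.7306
Total = 4.2306


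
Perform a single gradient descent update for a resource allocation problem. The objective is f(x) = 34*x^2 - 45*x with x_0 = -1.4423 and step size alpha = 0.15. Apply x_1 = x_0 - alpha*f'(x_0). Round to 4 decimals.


We compute the gradient at x_0 and apply the update.
f'(x) = 68*x - 45
f'(-1.4423) = 68*-1.4423 - 45 = -143.0764
x_1 = -1.4423 - 0.15*-143.0764 = 20.0192


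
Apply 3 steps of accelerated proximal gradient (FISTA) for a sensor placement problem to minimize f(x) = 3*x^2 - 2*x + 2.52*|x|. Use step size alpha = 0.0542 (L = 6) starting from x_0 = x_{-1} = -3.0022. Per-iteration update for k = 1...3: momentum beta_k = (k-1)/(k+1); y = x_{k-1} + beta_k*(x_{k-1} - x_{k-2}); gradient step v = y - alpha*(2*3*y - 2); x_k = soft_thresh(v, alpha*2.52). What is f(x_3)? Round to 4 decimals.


FISTA on f(x) = 3*x^2 - 2*x + 2.52*|x|
L = 6, alpha = 0.0542
Iteration 1: beta = 0.0, y = -3.0022 + 0.0*(-3.0022 + 3.0022) = -3.0022
  grad(y) = -20.0132, v = y - alpha*grad = -1.9175
  prox(v) = soft_thresh(-1.9175, 0.1366) = -1.7809
Iteration 2: beta = 0.3333, y = -1.7809 + 0.3333*(-1.7809 + 3.0022) = -1.3738
  grad(y) = -10.2428, v = y - alpha*grad = -0.8186
  prox(v) = soft_thresh(-0.8186, 0.1366) = -0.6821
Iteration 3: beta = 0.5, y = -0.6821 + 0.5*(-0.6821 + 1.7809) = -0.1326
  grad(y) = -2.7958, v = y - alpha*grad = 0.0189
  prox(v) = soft_thresh(0.0189, 0.1366) = 0.0
f(x_3) = 3*0.0^2 - 2*0.0 + 2.52*|0.0| = 0.0


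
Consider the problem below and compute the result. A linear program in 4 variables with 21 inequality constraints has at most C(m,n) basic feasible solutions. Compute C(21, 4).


Each vertex corresponds to some choice of n active constraints out of m, so the number of vertices is at most C(m, n) = m! / (n!(m-n)!).
m = 21, n = 4
Numerator: 21 * 20 * 19 * 18
Denominator: 4! = 24
C(21, 4) = 5985


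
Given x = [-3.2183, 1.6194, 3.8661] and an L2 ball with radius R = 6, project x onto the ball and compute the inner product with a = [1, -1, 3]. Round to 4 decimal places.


Step 1: Compute ||x|| (intermediates to 6 decimals).
||x|| = sqrt((-3.2183)^2 + 1.6194^2 + 3.8661^2) = 5.284566
Step 2: Project.
Since ||x|| <= R, proj = x (no scaling needed).
proj(x) = [-3.2183, 1.6194, 3.8661]
Step 3: Dot product.
a^T * proj(x) = 1*(-3.2183) - 1*1.6194 + 3*3.8661 = 6.7606


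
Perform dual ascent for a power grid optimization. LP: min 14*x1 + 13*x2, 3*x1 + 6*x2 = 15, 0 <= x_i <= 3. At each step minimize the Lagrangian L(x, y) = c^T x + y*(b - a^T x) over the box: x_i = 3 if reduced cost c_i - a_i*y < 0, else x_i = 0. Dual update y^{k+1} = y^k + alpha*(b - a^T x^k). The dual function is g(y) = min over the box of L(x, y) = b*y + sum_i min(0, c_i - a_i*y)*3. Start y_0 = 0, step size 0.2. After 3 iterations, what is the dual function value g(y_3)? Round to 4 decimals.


Dual ascent for LP: min 14*x1 + 13*x2, 3*x1 + 6*x2 = 15, 0 <= x_i <= 3
Step 1: y^k = 0.0, reduced costs: (14.0, 13.0)
  x^k = (0.0, 0.0), subgradient = b - a^T x = 15.0
  y^{k+1} = 0.0 + 0.2*15.0 = 3.0
Step 2: y^k = 3.0, reduced costs: (5.0, -5.0)
  x^k = (0.0, 3.0), subgradient = b - a^T x = -3.0
  y^{k+1} = 3.0 + 0.2*-3.0 = 2.4
Step 3: y^k = 2.4, reduced costs: (6.8, -1.4)
  x^k = (0.0, 3.0), subgradient = b - a^T x = -3.0
  y^{k+1} = 2.4 + 0.2*-3.0 = 1.8
Dual objective at y_3 = 1.8: reduced costs (8.6, 2.2), box minimizer x = (0.0, 0.0)
g(y_3) = b*y + (c1 - a1*y)*x1 + (c2 - a2*y)*x2 = 15*1.8 + 8.6*0.0 + 2.2*0.0 = 27.0 + 0.0 + 0.0 = 27.0


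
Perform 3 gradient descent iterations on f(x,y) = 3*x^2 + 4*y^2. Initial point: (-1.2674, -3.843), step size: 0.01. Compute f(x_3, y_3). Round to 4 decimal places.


Gradient descent on f(x,y) = 3*x^2 + 4*y^2.
Starting point: (-1.2674, -3.843), alpha = 0.01
Step 1: grad_x = 2*3*-1.2674 = -7.6044, grad_y = 2*4*-3.843 = -30.744
  x_1 = -1.2674 - 0.01*-7.6044 = -1.1914
  y_1 = -3.843 - 0.01*-30.744 = -3.5356
Step 2: grad_x = 2*3*-1.1914 = -7.1481, grad_y = 2*4*-3.5356 = -28.2845
  x_2 = -1.1914 - 0.01*-7.1481 = -1.1199
  y_2 = -3.5356 - 0.01*-28.2845 = -3.2527
Step 3: grad_x = 2*3*-1.1199 = -6.7192, grad_y = 2*4*-3.2527 = -26.0217
  x_3 = -1.1199 - 0.01*-6.7192 = -1.0527
  y_3 = -3.2527 - 0.01*-26.0217 = -2.9925
f(-1.0527, -2.9925) = 3*(-1.0527)^2 + 4*(-2.9925)^2 = 39.1446


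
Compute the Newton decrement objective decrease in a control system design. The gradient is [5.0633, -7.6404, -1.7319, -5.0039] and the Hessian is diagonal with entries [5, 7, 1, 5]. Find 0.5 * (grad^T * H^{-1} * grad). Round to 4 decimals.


Step 1: H is diagonal, so H^(-1) * g = [1.0127, -1.0915, -1.7319, -1.0008].
Step 2: g^T H^(-1) g = sum_i g_i^2 / H_ii
  = (5.0633)^2/5 + (-7.6404)^2/7 + (-1.7319)^2/1 + (-5.0039)^2/5
  = 5.1274 + 8.3394 + 2.9995 + 5.0078 = 21.4741
Step 3: Objective decrease = 0.5 * g^T H^(-1) g = 10.737


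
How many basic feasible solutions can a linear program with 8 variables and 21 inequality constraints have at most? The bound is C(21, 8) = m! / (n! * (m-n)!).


Each vertex corresponds to some choice of n active constraints out of m, so the number of vertices is at most C(m, n) = m! / (n!(m-n)!).
m = 21, n = 8
Numerator: 21 * 20 * 19 * 18 * 17 * 16 * 15 * 14
Denominator: 8! = 40320
C(21, 8) = 203490


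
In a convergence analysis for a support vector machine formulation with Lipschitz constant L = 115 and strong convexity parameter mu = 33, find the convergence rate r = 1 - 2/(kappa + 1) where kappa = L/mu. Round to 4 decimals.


Step 1: Compute the condition number.
kappa = L/mu = 115/33 = 3.4848
Step 2: Compute the convergence rate.
r = 1 - 2/(kappa + 1) = 1 - 2*mu/(L + mu) = (L - mu)/(L + mu) = 82/148 = 0.5541


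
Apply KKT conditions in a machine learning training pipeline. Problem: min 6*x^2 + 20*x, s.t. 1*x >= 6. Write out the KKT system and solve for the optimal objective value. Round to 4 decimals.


Step 1: Try lambda = 0 (constraint inactive).
x_unc = -20/(2*6) = -1.6667
Check: 1*-1.6667 = -1.6667 < 6 -- violated!
Step 2: Constraint must be active: 1*x = 6
x* = 6/1 = 6.0
lambda = (2*6*6.0 + 20)/1 = 92.0
Step 3: Compute optimal value.
f(x*) = 6*6.0^2 + 20*6.0 = 336.0


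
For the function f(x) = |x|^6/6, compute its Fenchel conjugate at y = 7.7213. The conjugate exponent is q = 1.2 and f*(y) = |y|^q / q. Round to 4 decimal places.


The conjugate exponent q satisfies 1/p + 1/q = 1.
p = 6, so q = 6/(6 - 1) = 1.2
|y|^q = 7.7213^1.2 = 11.6206
f*(7.7213) = 11.6206 / 1.2 = 9.6838


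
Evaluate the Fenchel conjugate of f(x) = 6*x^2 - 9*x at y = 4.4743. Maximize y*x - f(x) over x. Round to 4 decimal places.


f*(y) = sup_x {y*x - a*x^2 - b*x} = sup_x {(y-b)*x - a*x^2}
FOC: (y - b) - 2a*x = 0 => x* = (y - b)/(2a)
x* = (4.4743 + 9)/(2*6) = 1.1229
f*(4.4743) = (y-b)^2/(4a) = (4.4743 + 9)^2/(4*6)
= 181.5568/24 = 7.5649


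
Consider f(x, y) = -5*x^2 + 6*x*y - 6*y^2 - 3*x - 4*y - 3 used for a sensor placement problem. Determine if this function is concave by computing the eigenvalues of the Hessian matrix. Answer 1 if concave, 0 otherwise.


The Hessian of f(x,y) = -5*x^2 + 6*x*y - 6*y^2 - 3*x - 4*y - 3 is:
H = [[-10, 6], [6, -12]]
Trace = -10 - 12 = -22
Determinant = -10*-12 - (6)^2 = 84
Discriminant = (-22)^2 - 4*84 = 148.0
Eigenvalues: lambda_1 = -17.0828, lambda_2 = -4.9172
The function is concave.

1


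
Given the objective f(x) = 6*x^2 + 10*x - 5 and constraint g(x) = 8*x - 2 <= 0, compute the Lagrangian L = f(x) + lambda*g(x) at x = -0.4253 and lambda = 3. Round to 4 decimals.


Step 1: Evaluate f(x).
f(-0.4253) = 6*(-0.4253)^2 + 10*(-0.4253) - 5 = -8.1677
Step 2: Evaluate g(x).
g(-0.4253) = 8*-0.4253 - 2 = -5.4024
Step 3: Compute Lagrangian.
L = -8.1677 + 3*-5.4024 = -24.3749


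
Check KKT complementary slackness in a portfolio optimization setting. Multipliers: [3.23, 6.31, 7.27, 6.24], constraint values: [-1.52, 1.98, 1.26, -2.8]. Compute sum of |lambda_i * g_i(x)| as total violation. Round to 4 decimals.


KKT complementary slackness check:
lambda_1 * g_1 = 3.23 * -1.52 = -4.9096
lambda_2 * g_2 = 6.31 * 1.98 = 12.4938
lambda_3 * g_3 = 7.27 * 1.26 = 9.1602
lambda_4 * g_4 = 6.24 * -2.8 = -17.472
Total violation = 4.9096 + 12.4938 + 9.1602 + 17.472 = 44.0356


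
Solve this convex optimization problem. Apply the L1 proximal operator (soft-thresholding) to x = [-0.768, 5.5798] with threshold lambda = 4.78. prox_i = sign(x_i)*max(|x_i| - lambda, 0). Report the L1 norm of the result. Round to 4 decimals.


Soft-thresholding with lambda = 4.78:
prox(-0.768) = sign(-0.768)*max(|-0.768| - 4.78, 0) = 0.0
prox(5.5798) = sign(5.5798)*max(|5.5798| - 4.78, 0) = 0.7998
prox(x) = [0.0, 0.7998]
||prox(x)||_1 = 0.0 + 0.7998 = 0.7998


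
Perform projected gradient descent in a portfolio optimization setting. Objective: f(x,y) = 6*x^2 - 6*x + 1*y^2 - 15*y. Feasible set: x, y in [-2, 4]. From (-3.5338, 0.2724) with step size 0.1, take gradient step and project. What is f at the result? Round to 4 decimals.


Step 1: Compute gradient at (-3.5338, 0.2724).
grad_x = 2*6*-3.5338 - 6 = -48.4056
grad_y = 2*1*0.2724 - 15 = -14.4552
Step 2: Gradient step.
x_raw = -3.5338 - 0.1*-48.4056 = 1.3068
y_raw = 0.2724 - 0.1*-14.4552 = 1.7179
Step 3: Project onto [-2, 4].
x_proj = clip(1.3068) = 1.3068
y_proj = clip(1.7179) = 1.7179
Step 4: Evaluate f.
f(1.3068, 1.7179) = -20.4124


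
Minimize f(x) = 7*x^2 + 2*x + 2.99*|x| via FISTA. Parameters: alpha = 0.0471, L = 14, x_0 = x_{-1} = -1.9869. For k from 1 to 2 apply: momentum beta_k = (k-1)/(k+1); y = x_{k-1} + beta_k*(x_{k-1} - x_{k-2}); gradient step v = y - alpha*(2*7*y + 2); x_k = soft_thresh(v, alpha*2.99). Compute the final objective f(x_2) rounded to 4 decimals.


FISTA on f(x) = 7*x^2 + 2*x + 2.99*|x|
L = 14, alpha = 0.0471
Iteration 1: beta = 0.0, y = -1.9869 + 0.0*(-1.9869 + 1.9869) = -1.9869
  grad(y) = -25.8166, v = y - alpha*grad = -0.7709
  prox(v) = soft_thresh(-0.7709, 0.1408) = -0.6301
Iteration 2: beta = 0.3333, y = -0.6301 + 0.3333*(-0.6301 + 1.9869) = -0.1778
  grad(y) = -0.4898, v = y - alpha*grad = -0.1548
  prox(v) = soft_thresh(-0.1548, 0.1408) = -0.0139
f(x_2) = 7*(-0.0139)^2 + 2*(-0.0139) + 2.99*|-0.0139| = 0.0152


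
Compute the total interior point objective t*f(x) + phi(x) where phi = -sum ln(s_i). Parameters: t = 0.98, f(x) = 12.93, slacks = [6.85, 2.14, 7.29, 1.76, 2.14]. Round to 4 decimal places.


Step 1: Compute log-barrier.
ln values: [1.9242, 0.7608, 1.9865, 0.5653, 0.7608]
phi = -(1.9242 + 0.7608 + 1.9865 + 0.5653 + 0.7608) = -5.9977
Step 2: Compute augmented objective.
t*f(x) = 0.98*12.93 = 12.6714
Total = 12.6714 - 5.9977 = 6.6737


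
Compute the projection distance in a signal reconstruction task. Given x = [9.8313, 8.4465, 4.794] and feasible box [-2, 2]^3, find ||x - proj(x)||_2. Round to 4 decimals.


Project each component onto [-2, 2].
clip(9.8313) = 2.0, clip(8.4465) = 2.0, clip(4.794) = 2.0
Projection = [2.0, 2.0, 2.0]
Squared diffs: [61.3293, 41.5574, 7.8064]
Distance = sqrt(110.6931) = 10.5211


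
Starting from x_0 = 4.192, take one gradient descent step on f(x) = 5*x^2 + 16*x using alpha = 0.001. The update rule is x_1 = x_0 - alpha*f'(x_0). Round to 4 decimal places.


We compute the gradient at x_0 and apply the update.
f'(x) = 10*x + 16
f'(4.192) = 10*4.192 + 16 = 57.92
x_1 = 4.192 - 0.001*57.92 = 4.1341


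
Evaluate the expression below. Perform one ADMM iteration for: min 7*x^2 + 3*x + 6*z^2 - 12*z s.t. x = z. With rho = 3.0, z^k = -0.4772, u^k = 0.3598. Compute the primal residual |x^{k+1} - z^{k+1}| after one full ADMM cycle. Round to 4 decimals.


ADMM iteration with rho = 3.0, z^k = -0.4772, u^k = 0.3598
Step 1: x-update.
Minimize 7*x^2 + 3*x + (3.0/2)*(x + 0.4772 + 0.3598)^2
FOC: (2*7 + 3.0)*x = -3 + 3.0*(-0.4772 - 0.3598)
x^{k+1} = -0.3242
Step 2: z-update.
Minimize 6*z^2 - 12*z + (3.0/2)*(-0.3242 - z + 0.3598)^2
FOC: (2*6 + 3.0)*z = 12 + 3.0*(-0.3242 + 0.3598)
z^{k+1} = 0.8071
Step 3: u-update.
u^{k+1} = 0.3598 - 0.3242 - 0.8071 = -0.7715
Step 4: Primal residual = |-0.3242 - 0.8071| = 1.1313


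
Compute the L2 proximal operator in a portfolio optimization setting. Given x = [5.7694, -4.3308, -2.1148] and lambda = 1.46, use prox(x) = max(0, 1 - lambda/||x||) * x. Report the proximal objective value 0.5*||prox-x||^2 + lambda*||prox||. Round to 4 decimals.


Step 1: Compute ||x||.
||x|| = 7.5176
Step 2: Compute scaling factor.
scale = max(0, 1 - 1.46/7.5176) = 0.8058
Step 3: prox(x) = [4.6489, -3.4897, -1.7041]
||prox(x)|| = 6.0576
Step 4: Proximal objective.
0.5*||prox-x||^2 = 1.0658
lambda*||prox|| = 8.8441
Total = 9.9099


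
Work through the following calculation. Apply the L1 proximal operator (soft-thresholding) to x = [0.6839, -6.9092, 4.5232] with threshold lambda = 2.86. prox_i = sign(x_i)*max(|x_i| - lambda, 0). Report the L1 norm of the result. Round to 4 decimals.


Soft-thresholding with lambda = 2.86:
prox(0.6839) = sign(0.6839)*max(|0.6839| - 2.86, 0) = 0.0
prox(-6.9092) = sign(-6.9092)*max(|-6.9092| - 2.86, 0) = -4.0492
prox(4.5232) = sign(4.5232)*max(|4.5232| - 2.86, 0) = 1.6632
prox(x) = [0.0, -4.0492, 1.6632]
||prox(x)||_1 = 0.0 + 4.0492 + 1.6632 = 5.7124
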